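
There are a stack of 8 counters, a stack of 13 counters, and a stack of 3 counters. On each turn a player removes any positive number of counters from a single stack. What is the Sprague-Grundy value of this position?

Nim-sum: 8 ^ 13 ^ 3 = 6.

6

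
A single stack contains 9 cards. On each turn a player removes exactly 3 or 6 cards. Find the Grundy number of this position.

0

Compute g(0), g(1), … for moves {3, 6}:
k:     0  1  2  3  4  5  6  7  8  9
g(k):  0  0  0  1  1  1  2  2  2  0
So g(9) = 0.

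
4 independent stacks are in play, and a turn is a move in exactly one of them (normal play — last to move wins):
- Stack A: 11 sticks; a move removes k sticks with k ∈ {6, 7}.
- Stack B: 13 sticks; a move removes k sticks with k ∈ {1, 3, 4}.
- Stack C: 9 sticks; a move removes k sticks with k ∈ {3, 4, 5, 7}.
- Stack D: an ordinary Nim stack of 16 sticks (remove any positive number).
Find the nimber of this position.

Grundy values for stack A (subtraction set {6, 7}):
g(0) = mex{} = 0
g(1) = mex{} = 0
g(2) = mex{} = 0
g(3) = mex{} = 0
g(4) = mex{} = 0
g(5) = mex{} = 0
g(6) = mex{0} = 1
g(7) = mex{0} = 1
g(8) = mex{0} = 1
g(9) = mex{0} = 1
g(10) = mex{0} = 1
g(11) = mex{0} = 1
So g(11) = 1.
Build the Grundy sequence for stack B with g(k) = mex{g(k−s) : s ∈ {1, 3, 4}, s ≤ k}:
k:     0  1  2  3  4  5  6  7  8  9 10 11 12 13
g(k):  0  1  0  1  2  3  2  0  1  0  1  2  3  2
So g(13) = 2.
For stack C, compute g(0), g(1), … with moves {3, 4, 5, 7}:
g(0) = mex{} = 0
g(1) = mex{} = 0
g(2) = mex{} = 0
g(3) = mex{0} = 1
g(4) = mex{0} = 1
g(5) = mex{0} = 1
g(6) = mex{0,1} = 2
g(7) = mex{0,1} = 2
g(8) = mex{0,1} = 2
g(9) = mex{0,1,2} = 3
So g(9) = 3.
Stack D is a plain Nim stack of size 16, so its Grundy value is 16.
The value of a disjunctive sum is the nim-sum of the parts.
Combined value = 1 XOR 2 XOR 3 XOR 16 = 16.

16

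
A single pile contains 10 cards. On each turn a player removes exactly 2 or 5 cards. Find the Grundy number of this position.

Grundy values for subtraction set {2, 5}:
k:     0  1  2  3  4  5  6  7  8  9 10
g(k):  0  0  1  1  0  2  1  0  0  1  1
So g(10) = 1.

1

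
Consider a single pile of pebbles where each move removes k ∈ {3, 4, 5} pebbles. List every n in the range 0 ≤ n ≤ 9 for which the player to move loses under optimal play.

0, 1, 2, 8, 9

Grundy values for subtraction set {3, 4, 5}:
k:     0  1  2  3  4  5  6  7  8  9
g(k):  0  0  0  1  1  1  2  2  0  0
The P-positions (g = 0) in 0..9 are 0, 1, 2, 8, 9.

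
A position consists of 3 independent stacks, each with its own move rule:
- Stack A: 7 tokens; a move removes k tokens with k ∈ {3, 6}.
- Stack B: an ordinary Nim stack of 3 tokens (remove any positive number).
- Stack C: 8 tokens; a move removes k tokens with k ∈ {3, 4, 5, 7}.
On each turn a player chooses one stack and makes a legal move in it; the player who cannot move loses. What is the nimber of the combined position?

For stack A, compute g(0), g(1), … with moves {3, 6}:
g(0) = mex{} = 0
g(1) = mex{} = 0
g(2) = mex{} = 0
g(3) = mex{0} = 1
g(4) = mex{0} = 1
g(5) = mex{0} = 1
g(6) = mex{0,1} = 2
g(7) = mex{0,1} = 2
So g(7) = 2.
Stack B is a plain Nim stack of size 3, so its Grundy value is 3.
Build the Grundy sequence for stack C with g(k) = mex{g(k−s) : s ∈ {3, 4, 5, 7}, s ≤ k}:
g(0) = mex{} = 0
g(1) = mex{} = 0
g(2) = mex{} = 0
g(3) = mex{0} = 1
g(4) = mex{0} = 1
g(5) = mex{0} = 1
g(6) = mex{0,1} = 2
g(7) = mex{0,1} = 2
g(8) = mex{0,1} = 2
So g(8) = 2.
The value of a disjunctive sum is the nim-sum of the parts.
Combined value = 2 ⊕ 3 ⊕ 2 = 3.

3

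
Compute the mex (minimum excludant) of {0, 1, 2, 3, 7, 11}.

4

The values 0, 1, 2, 3 are all present; 4 is the first non-negative integer missing from the set.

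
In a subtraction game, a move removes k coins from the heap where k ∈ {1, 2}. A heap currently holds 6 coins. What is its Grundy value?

0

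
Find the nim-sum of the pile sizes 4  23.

Nim-sum: 4 ⊕ 23 = 19.

19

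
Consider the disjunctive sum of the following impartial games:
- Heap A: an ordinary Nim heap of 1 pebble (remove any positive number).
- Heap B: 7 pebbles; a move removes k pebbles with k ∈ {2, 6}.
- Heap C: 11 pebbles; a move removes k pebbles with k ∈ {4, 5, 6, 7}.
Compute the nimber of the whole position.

Heap A is a plain Nim heap of size 1, so its Grundy value is 1.
For heap B, compute g(0), g(1), … with moves {2, 6}:
g(0) = mex{} = 0
g(1) = mex{} = 0
g(2) = mex{0} = 1
g(3) = mex{0} = 1
g(4) = mex{1} = 0
g(5) = mex{1} = 0
g(6) = mex{0} = 1
g(7) = mex{0} = 1
So g(7) = 1.
For heap C, compute g(0), g(1), … with moves {4, 5, 6, 7}:
g(0) = mex{} = 0
g(1) = mex{} = 0
g(2) = mex{} = 0
g(3) = mex{} = 0
g(4) = mex{0} = 1
g(5) = mex{0} = 1
g(6) = mex{0} = 1
g(7) = mex{0} = 1
g(8) = mex{0,1} = 2
g(9) = mex{0,1} = 2
g(10) = mex{0,1} = 2
g(11) = mex{1} = 0
So g(11) = 0.
The value of a disjunctive sum is the nim-sum of the parts.
Combined value = 1 ⊕ 1 ⊕ 0 = 0.

0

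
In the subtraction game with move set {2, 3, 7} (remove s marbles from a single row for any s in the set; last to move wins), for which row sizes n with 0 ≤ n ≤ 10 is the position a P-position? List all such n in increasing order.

0, 1, 5, 6, 10

Grundy values for subtraction set {2, 3, 7}:
k:     0  1  2  3  4  5  6  7  8  9 10
g(k):  0  0  1  1  2  0  0  1  1  2  0
The P-positions (g = 0) in 0..10 are 0, 1, 5, 6, 10.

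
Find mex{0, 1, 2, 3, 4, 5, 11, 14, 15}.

The values 0, 1, 2, 3, 4, 5 are all present; 6 is the first non-negative integer missing from the set.

6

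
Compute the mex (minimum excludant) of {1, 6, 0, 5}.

2

The values 0, 1 are all present; 2 is the first non-negative integer missing from the set.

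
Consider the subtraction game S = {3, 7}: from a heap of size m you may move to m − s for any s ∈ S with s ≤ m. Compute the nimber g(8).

2

Compute g(0), g(1), … for moves {3, 7}:
k:     0  1  2  3  4  5  6  7  8
g(k):  0  0  0  1  1  1  0  2  2
So g(8) = 2.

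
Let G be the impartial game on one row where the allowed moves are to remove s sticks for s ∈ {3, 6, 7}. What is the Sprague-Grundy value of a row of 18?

2

Grundy values for subtraction set {3, 6, 7}:
k:     0  1  2  3  4  5  6  7  8  9 10 11 12 13 14 15 16 17 18
g(k):  0  0  0  1  1  1  2  2  2  3  0  0  0  1  1  1  2  2  2
So g(18) = 2.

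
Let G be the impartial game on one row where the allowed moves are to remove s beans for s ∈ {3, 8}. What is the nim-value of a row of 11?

0

Build the Grundy sequence with g(k) = mex{g(k−s) : s ∈ {3, 8}, s ≤ k}:
g(0) = mex{} = 0
g(1) = mex{} = 0
g(2) = mex{} = 0
g(3) = mex{0} = 1
g(4) = mex{0} = 1
g(5) = mex{0} = 1
g(6) = mex{1} = 0
g(7) = mex{1} = 0
g(8) = mex{0,1} = 2
g(9) = mex{0} = 1
g(10) = mex{0} = 1
g(11) = mex{1,2} = 0
So g(11) = 0.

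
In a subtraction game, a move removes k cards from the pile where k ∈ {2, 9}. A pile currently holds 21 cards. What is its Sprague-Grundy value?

1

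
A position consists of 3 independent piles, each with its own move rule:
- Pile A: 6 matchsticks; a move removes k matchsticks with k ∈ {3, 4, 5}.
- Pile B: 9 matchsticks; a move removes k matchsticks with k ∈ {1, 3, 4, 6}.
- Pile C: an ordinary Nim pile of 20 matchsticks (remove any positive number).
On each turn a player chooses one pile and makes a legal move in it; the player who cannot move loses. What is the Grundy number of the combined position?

22

Build the Grundy sequence for pile A with g(k) = mex{g(k−s) : s ∈ {3, 4, 5}, s ≤ k}:
k:     0  1  2  3  4  5  6
g(k):  0  0  0  1  1  1  2
So g(6) = 2.
For pile B, compute g(0), g(1), … with moves {1, 3, 4, 6}:
g(0) = mex{} = 0
g(1) = mex{0} = 1
g(2) = mex{1} = 0
g(3) = mex{0} = 1
g(4) = mex{0,1} = 2
g(5) = mex{0,1,2} = 3
g(6) = mex{0,1,3} = 2
g(7) = mex{1,2} = 0
g(8) = mex{0,2,3} = 1
g(9) = mex{1,2,3} = 0
So g(9) = 0.
Pile C is a plain Nim pile of size 20, so its Grundy value is 20.
By the Sprague-Grundy theorem, the Grundy value of a sum of independent games is the XOR of the component values.
Combined value = 2 ⊕ 0 ⊕ 20 = 22.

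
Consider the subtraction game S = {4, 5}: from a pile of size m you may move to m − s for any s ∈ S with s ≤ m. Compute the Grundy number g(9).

Grundy values for subtraction set {4, 5}:
k:     0  1  2  3  4  5  6  7  8  9
g(k):  0  0  0  0  1  1  1  1  2  0
So g(9) = 0.

0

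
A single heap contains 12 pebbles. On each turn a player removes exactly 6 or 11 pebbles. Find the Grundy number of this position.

2

Grundy values for subtraction set {6, 11}:
k:     0  1  2  3  4  5  6  7  8  9 10 11 12
g(k):  0  0  0  0  0  0  1  1  1  1  1  1  2
So g(12) = 2.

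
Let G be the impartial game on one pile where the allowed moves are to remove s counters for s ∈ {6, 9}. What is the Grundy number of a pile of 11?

1

Grundy values for subtraction set {6, 9}:
k:     0  1  2  3  4  5  6  7  8  9 10 11
g(k):  0  0  0  0  0  0  1  1  1  1  1  1
So g(11) = 1.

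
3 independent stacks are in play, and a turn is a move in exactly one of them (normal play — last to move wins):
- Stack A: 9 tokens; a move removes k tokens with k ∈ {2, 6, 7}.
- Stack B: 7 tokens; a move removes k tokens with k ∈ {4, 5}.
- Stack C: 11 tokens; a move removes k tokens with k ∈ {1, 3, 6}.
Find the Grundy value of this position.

1

For stack A, compute g(0), g(1), … with moves {2, 6, 7}:
k:     0  1  2  3  4  5  6  7  8  9
g(k):  0  0  1  1  0  0  1  1  2  0
So g(9) = 0.
Grundy values for stack B (subtraction set {4, 5}):
k:     0  1  2  3  4  5  6  7
g(k):  0  0  0  0  1  1  1  1
So g(7) = 1.
Grundy values for stack C (subtraction set {1, 3, 6}):
k:     0  1  2  3  4  5  6  7  8  9 10 11
g(k):  0  1  0  1  0  1  2  3  2  0  1  0
So g(11) = 0.
The value of a disjunctive sum is the nim-sum of the parts.
Combined value = 0 ⊕ 1 ⊕ 0 = 1.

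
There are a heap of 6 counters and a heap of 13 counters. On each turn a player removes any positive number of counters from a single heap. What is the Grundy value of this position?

Nim-sum: 6 XOR 13 = 11.

11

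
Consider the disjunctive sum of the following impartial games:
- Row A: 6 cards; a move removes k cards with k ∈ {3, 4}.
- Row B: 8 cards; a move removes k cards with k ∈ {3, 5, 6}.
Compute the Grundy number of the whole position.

0

Build the Grundy sequence for row A with g(k) = mex{g(k−s) : s ∈ {3, 4}, s ≤ k}:
k:     0  1  2  3  4  5  6
g(k):  0  0  0  1  1  1  2
So g(6) = 2.
For row B, compute g(0), g(1), … with moves {3, 5, 6}:
g(0) = mex{} = 0
g(1) = mex{} = 0
g(2) = mex{} = 0
g(3) = mex{0} = 1
g(4) = mex{0} = 1
g(5) = mex{0} = 1
g(6) = mex{0,1} = 2
g(7) = mex{0,1} = 2
g(8) = mex{0,1} = 2
So g(8) = 2.
By the Sprague-Grundy theorem, the Grundy value of a sum of independent games is the XOR of the component values.
Combined value = 2 XOR 2 = 0.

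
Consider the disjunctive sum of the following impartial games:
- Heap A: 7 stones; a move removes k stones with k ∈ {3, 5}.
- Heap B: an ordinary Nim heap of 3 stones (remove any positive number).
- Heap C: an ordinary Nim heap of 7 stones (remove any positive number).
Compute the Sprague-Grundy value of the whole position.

Grundy values for heap A (subtraction set {3, 5}):
g(0) = mex{} = 0
g(1) = mex{} = 0
g(2) = mex{} = 0
g(3) = mex{0} = 1
g(4) = mex{0} = 1
g(5) = mex{0} = 1
g(6) = mex{0,1} = 2
g(7) = mex{0,1} = 2
So g(7) = 2.
Heap B is a plain Nim heap of size 3, so its Grundy value is 3.
Heap C is a plain Nim heap of size 7, so its Grundy value is 7.
By the Sprague-Grundy theorem, the Grundy value of a sum of independent games is the XOR of the component values.
Combined value = 2 ⊕ 3 ⊕ 7 = 6.

6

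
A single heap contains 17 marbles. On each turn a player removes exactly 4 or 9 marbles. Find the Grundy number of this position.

1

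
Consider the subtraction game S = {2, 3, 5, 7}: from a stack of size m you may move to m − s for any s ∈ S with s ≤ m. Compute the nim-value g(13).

Compute g(0), g(1), … for moves {2, 3, 5, 7}:
k:     0  1  2  3  4  5  6  7  8  9 10 11 12 13
g(k):  0  0  1  1  2  2  3  3  4  0  0  1  1  2
So g(13) = 2.

2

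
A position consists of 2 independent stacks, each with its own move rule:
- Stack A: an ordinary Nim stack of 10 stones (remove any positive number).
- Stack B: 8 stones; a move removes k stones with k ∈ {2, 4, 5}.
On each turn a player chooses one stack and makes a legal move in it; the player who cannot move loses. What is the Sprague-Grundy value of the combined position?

Stack A is a plain Nim stack of size 10, so its Grundy value is 10.
Build the Grundy sequence for stack B with g(k) = mex{g(k−s) : s ∈ {2, 4, 5}, s ≤ k}:
k:     0  1  2  3  4  5  6  7  8
g(k):  0  0  1  1  2  2  3  0  0
So g(8) = 0.
The value of a disjunctive sum is the nim-sum of the parts.
Combined value = 10 ⊕ 0 = 10.

10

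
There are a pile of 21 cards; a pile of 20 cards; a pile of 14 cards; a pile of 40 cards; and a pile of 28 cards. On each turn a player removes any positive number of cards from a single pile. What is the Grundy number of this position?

59

Nim-sum: 21 ^ 20 ^ 14 ^ 40 ^ 28 = 59.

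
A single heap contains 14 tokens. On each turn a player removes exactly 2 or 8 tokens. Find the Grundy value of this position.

0

Build the Grundy sequence with g(k) = mex{g(k−s) : s ∈ {2, 8}, s ≤ k}:
k:     0  1  2  3  4  5  6  7  8  9 10 11 12 13 14
g(k):  0  0  1  1  0  0  1  1  2  2  0  0  1  1  0
So g(14) = 0.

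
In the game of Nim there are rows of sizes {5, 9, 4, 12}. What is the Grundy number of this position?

4

Compute the nim-sum pairwise:
5 ^ 9 = 12
12 ^ 4 = 8
8 ^ 12 = 4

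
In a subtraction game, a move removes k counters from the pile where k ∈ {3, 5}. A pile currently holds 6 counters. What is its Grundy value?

2

Build the Grundy sequence with g(k) = mex{g(k−s) : s ∈ {3, 5}, s ≤ k}:
k:     0  1  2  3  4  5  6
g(k):  0  0  0  1  1  1  2
So g(6) = 2.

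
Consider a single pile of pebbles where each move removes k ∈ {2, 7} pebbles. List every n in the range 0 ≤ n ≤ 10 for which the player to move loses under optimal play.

Build the Grundy sequence with g(k) = mex{g(k−s) : s ∈ {2, 7}, s ≤ k}:
g(0) = mex{} = 0
g(1) = mex{} = 0
g(2) = mex{0} = 1
g(3) = mex{0} = 1
g(4) = mex{1} = 0
g(5) = mex{1} = 0
g(6) = mex{0} = 1
g(7) = mex{0} = 1
g(8) = mex{0,1} = 2
g(9) = mex{1} = 0
g(10) = mex{1,2} = 0
The P-positions (g = 0) in 0..10 are 0, 1, 4, 5, 9, 10.

0, 1, 4, 5, 9, 10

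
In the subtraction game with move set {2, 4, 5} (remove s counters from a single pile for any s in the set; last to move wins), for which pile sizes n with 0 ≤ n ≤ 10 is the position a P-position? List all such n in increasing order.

Grundy values for subtraction set {2, 4, 5}:
g(0) = mex{} = 0
g(1) = mex{} = 0
g(2) = mex{0} = 1
g(3) = mex{0} = 1
g(4) = mex{0,1} = 2
g(5) = mex{0,1} = 2
g(6) = mex{0,1,2} = 3
g(7) = mex{1,2} = 0
g(8) = mex{1,2,3} = 0
g(9) = mex{0,2} = 1
g(10) = mex{0,2,3} = 1
The P-positions (g = 0) in 0..10 are 0, 1, 7, 8.

0, 1, 7, 8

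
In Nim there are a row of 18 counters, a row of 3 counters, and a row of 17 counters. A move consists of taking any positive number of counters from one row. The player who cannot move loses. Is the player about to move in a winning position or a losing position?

Nim-sum: 18 ^ 3 ^ 17 = 0.
The nim-sum is 0, so this is a P-position: the player to move is in a losing position under optimal play.

Losing position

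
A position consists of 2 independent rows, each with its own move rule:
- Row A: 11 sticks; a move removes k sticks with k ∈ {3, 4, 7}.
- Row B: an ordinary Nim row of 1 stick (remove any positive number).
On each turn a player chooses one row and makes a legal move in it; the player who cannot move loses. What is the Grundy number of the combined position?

1

For row A, compute g(0), g(1), … with moves {3, 4, 7}:
g(0) = mex{} = 0
g(1) = mex{} = 0
g(2) = mex{} = 0
g(3) = mex{0} = 1
g(4) = mex{0} = 1
g(5) = mex{0} = 1
g(6) = mex{0,1} = 2
g(7) = mex{0,1} = 2
g(8) = mex{0,1} = 2
g(9) = mex{0,1,2} = 3
g(10) = mex{1,2} = 0
g(11) = mex{1,2} = 0
So g(11) = 0.
Row B is a plain Nim row of size 1, so its Grundy value is 1.
By the Sprague-Grundy theorem, the Grundy value of a sum of independent games is the XOR of the component values.
Combined value = 0 ⊕ 1 = 1.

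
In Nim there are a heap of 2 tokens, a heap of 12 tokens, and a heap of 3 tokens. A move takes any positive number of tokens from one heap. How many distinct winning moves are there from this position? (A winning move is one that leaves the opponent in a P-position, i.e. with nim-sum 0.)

1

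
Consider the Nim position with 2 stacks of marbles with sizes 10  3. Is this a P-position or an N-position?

N-position

Compute the nim-sum pairwise:
10 XOR 3 = 9
The nim-sum is 9 ≠ 0, so this is an N-position: the player to move can win.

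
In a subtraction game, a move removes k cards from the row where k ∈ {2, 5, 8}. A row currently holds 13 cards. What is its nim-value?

Build the Grundy sequence with g(k) = mex{g(k−s) : s ∈ {2, 5, 8}, s ≤ k}:
g(0) = mex{} = 0
g(1) = mex{} = 0
g(2) = mex{0} = 1
g(3) = mex{0} = 1
g(4) = mex{1} = 0
g(5) = mex{0,1} = 2
g(6) = mex{0} = 1
g(7) = mex{1,2} = 0
g(8) = mex{0,1} = 2
g(9) = mex{0} = 1
g(10) = mex{1,2} = 0
g(11) = mex{1} = 0
g(12) = mex{0} = 1
g(13) = mex{0,2} = 1
So g(13) = 1.

1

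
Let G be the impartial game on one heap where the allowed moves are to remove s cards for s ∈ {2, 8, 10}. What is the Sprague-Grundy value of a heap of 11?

3

Grundy values for subtraction set {2, 8, 10}:
k:     0  1  2  3  4  5  6  7  8  9 10 11
g(k):  0  0  1  1  0  0  1  1  2  2  3  3
So g(11) = 3.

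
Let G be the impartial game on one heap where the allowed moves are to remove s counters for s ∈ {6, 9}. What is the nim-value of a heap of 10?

Build the Grundy sequence with g(k) = mex{g(k−s) : s ∈ {6, 9}, s ≤ k}:
g(0) = mex{} = 0
g(1) = mex{} = 0
g(2) = mex{} = 0
g(3) = mex{} = 0
g(4) = mex{} = 0
g(5) = mex{} = 0
g(6) = mex{0} = 1
g(7) = mex{0} = 1
g(8) = mex{0} = 1
g(9) = mex{0} = 1
g(10) = mex{0} = 1
So g(10) = 1.

1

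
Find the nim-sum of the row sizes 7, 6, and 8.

Write each in binary and XOR column by column:
  0111  (7)
  0110  (6)
  1000  (8)
  ----
  1001  (9)

9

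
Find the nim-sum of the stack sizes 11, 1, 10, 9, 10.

3

In binary:
  1011  (11)
  0001  (1)
  1010  (10)
  1001  (9)
  1010  (10)
  ----
  0011  (3)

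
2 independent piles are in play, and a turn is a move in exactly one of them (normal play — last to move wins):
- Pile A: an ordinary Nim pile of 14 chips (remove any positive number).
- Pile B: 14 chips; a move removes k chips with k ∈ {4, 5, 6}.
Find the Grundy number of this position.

15

Pile A is a plain Nim pile of size 14, so its Grundy value is 14.
For pile B, compute g(0), g(1), … with moves {4, 5, 6}:
k:     0  1  2  3  4  5  6  7  8  9 10 11 12 13 14
g(k):  0  0  0  0  1  1  1  1  2  2  0  0  0  0  1
So g(14) = 1.
The value of a disjunctive sum is the nim-sum of the parts.
Combined value = 14 XOR 1 = 15.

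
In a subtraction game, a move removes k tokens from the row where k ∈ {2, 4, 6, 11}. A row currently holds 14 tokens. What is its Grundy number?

Compute g(0), g(1), … for moves {2, 4, 6, 11}:
g(0) = mex{} = 0
g(1) = mex{} = 0
g(2) = mex{0} = 1
g(3) = mex{0} = 1
g(4) = mex{0,1} = 2
g(5) = mex{0,1} = 2
g(6) = mex{0,1,2} = 3
g(7) = mex{0,1,2} = 3
g(8) = mex{1,2,3} = 0
g(9) = mex{1,2,3} = 0
g(10) = mex{0,2,3} = 1
g(11) = mex{0,2,3} = 1
g(12) = mex{0,1,3} = 2
g(13) = mex{0,1,3} = 2
g(14) = mex{0,1,2} = 3
So g(14) = 3.

3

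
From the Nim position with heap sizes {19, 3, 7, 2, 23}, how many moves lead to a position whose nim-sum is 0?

5

Compute the nim-sum pairwise:
19 XOR 3 = 16
16 XOR 7 = 23
23 XOR 2 = 21
21 XOR 23 = 2
The overall nim-sum is X = 2. A heap of size p has a winning move iff p XOR X < p (reduce it to p XOR X).
  19: 19 XOR 2 = 17 < 19 — winning move (to 17).
  3: 3 XOR 2 = 1 < 3 — winning move (to 1).
  7: 7 XOR 2 = 5 < 7 — winning move (to 5).
  2: 2 XOR 2 = 0 < 2 — winning move (to 0).
  23: 23 XOR 2 = 21 < 23 — winning move (to 21).
That gives 5 winning moves.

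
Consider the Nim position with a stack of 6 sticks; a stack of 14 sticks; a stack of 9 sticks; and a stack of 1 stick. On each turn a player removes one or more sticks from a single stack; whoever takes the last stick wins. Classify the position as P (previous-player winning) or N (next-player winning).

Compute the nim-sum pairwise:
6 XOR 14 = 8
8 XOR 9 = 1
1 XOR 1 = 0
The nim-sum is 0, so this is a P-position: the player to move is in a losing position under optimal play.

P-position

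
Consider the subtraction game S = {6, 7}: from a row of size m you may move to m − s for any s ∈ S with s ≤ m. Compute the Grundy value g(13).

0

Grundy values for subtraction set {6, 7}:
g(0) = mex{} = 0
g(1) = mex{} = 0
g(2) = mex{} = 0
g(3) = mex{} = 0
g(4) = mex{} = 0
g(5) = mex{} = 0
g(6) = mex{0} = 1
g(7) = mex{0} = 1
g(8) = mex{0} = 1
g(9) = mex{0} = 1
g(10) = mex{0} = 1
g(11) = mex{0} = 1
g(12) = mex{0,1} = 2
g(13) = mex{1} = 0
So g(13) = 0.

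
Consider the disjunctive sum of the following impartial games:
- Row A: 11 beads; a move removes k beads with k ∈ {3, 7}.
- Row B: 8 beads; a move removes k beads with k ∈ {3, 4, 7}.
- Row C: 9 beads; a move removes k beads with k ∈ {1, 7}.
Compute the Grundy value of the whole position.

For row A, compute g(0), g(1), … with moves {3, 7}:
g(0) = mex{} = 0
g(1) = mex{} = 0
g(2) = mex{} = 0
g(3) = mex{0} = 1
g(4) = mex{0} = 1
g(5) = mex{0} = 1
g(6) = mex{1} = 0
g(7) = mex{0,1} = 2
g(8) = mex{0,1} = 2
g(9) = mex{0} = 1
g(10) = mex{1,2} = 0
g(11) = mex{1,2} = 0
So g(11) = 0.
Grundy values for row B (subtraction set {3, 4, 7}):
k:     0  1  2  3  4  5  6  7  8
g(k):  0  0  0  1  1  1  2  2  2
So g(8) = 2.
For row C, compute g(0), g(1), … with moves {1, 7}:
k:     0  1  2  3  4  5  6  7  8  9
g(k):  0  1  0  1  0  1  0  1  0  1
So g(9) = 1.
By the Sprague-Grundy theorem, the Grundy value of a sum of independent games is the XOR of the component values.
Combined value = 0 ⊕ 2 ⊕ 1 = 3.

3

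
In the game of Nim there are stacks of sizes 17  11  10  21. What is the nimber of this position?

Compute the nim-sum pairwise:
17 ⊕ 11 = 26
26 ⊕ 10 = 16
16 ⊕ 21 = 5

5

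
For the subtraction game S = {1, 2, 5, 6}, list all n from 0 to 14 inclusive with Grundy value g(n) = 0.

Grundy values for subtraction set {1, 2, 5, 6}:
k:     0  1  2  3  4  5  6  7  8  9 10 11 12 13 14
g(k):  0  1  2  0  1  2  3  0  1  2  0  1  2  3  0
The P-positions (g = 0) in 0..14 are 0, 3, 7, 10, 14.

0, 3, 7, 10, 14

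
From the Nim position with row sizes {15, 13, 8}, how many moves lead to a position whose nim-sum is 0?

3

Compute the nim-sum pairwise:
15 XOR 13 = 2
2 XOR 8 = 10
The overall nim-sum is X = 10. A row of size p has a winning move iff p XOR X < p (reduce it to p XOR X).
  15: 15 XOR 10 = 5 < 15 — winning move (to 5).
  13: 13 XOR 10 = 7 < 13 — winning move (to 7).
  8: 8 XOR 10 = 2 < 8 — winning move (to 2).
That gives 3 winning moves.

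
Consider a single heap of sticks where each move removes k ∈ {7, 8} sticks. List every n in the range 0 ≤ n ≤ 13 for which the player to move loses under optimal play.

Compute g(0), g(1), … for moves {7, 8}:
k:     0  1  2  3  4  5  6  7  8  9 10 11 12 13
g(k):  0  0  0  0  0  0  0  1  1  1  1  1  1  1
The P-positions (g = 0) in 0..13 are 0, 1, 2, 3, 4, 5, 6.

0, 1, 2, 3, 4, 5, 6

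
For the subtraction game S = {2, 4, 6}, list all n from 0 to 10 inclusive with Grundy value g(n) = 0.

Compute g(0), g(1), … for moves {2, 4, 6}:
k:     0  1  2  3  4  5  6  7  8  9 10
g(k):  0  0  1  1  2  2  3  3  0  0  1
The P-positions (g = 0) in 0..10 are 0, 1, 8, 9.

0, 1, 8, 9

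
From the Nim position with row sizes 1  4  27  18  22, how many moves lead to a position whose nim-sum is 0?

3

Nim-sum: 1 XOR 4 XOR 27 XOR 18 XOR 22 = 26.
The overall nim-sum is X = 26. A row of size p has a winning move iff p XOR X < p (reduce it to p XOR X).
  1: 1 XOR 26 = 27 ≥ 1 — no move.
  4: 4 XOR 26 = 30 ≥ 4 — no move.
  27: 27 XOR 26 = 1 < 27 — winning move (to 1).
  18: 18 XOR 26 = 8 < 18 — winning move (to 8).
  22: 22 XOR 26 = 12 < 22 — winning move (to 12).
That gives 3 winning moves.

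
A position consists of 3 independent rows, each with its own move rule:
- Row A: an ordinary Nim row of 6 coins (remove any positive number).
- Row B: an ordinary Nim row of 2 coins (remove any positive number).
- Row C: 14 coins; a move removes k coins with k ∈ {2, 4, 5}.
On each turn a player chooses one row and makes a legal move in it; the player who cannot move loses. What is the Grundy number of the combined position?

4

Row A is a plain Nim row of size 6, so its Grundy value is 6.
Row B is a plain Nim row of size 2, so its Grundy value is 2.
Build the Grundy sequence for row C with g(k) = mex{g(k−s) : s ∈ {2, 4, 5}, s ≤ k}:
g(0) = mex{} = 0
g(1) = mex{} = 0
g(2) = mex{0} = 1
g(3) = mex{0} = 1
g(4) = mex{0,1} = 2
g(5) = mex{0,1} = 2
g(6) = mex{0,1,2} = 3
g(7) = mex{1,2} = 0
g(8) = mex{1,2,3} = 0
g(9) = mex{0,2} = 1
g(10) = mex{0,2,3} = 1
g(11) = mex{0,1,3} = 2
g(12) = mex{0,1} = 2
g(13) = mex{0,1,2} = 3
g(14) = mex{1,2} = 0
So g(14) = 0.
By the Sprague-Grundy theorem, the Grundy value of a sum of independent games is the XOR of the component values.
Combined value = 6 XOR 2 XOR 0 = 4.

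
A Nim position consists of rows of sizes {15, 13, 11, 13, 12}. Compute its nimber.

8

Nim-sum: 15 XOR 13 XOR 11 XOR 13 XOR 12 = 8.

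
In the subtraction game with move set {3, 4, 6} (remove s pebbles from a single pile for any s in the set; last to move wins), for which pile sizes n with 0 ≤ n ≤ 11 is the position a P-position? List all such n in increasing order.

0, 1, 2, 9, 10, 11

Grundy values for subtraction set {3, 4, 6}:
g(0) = mex{} = 0
g(1) = mex{} = 0
g(2) = mex{} = 0
g(3) = mex{0} = 1
g(4) = mex{0} = 1
g(5) = mex{0} = 1
g(6) = mex{0,1} = 2
g(7) = mex{0,1} = 2
g(8) = mex{0,1} = 2
g(9) = mex{1,2} = 0
g(10) = mex{1,2} = 0
g(11) = mex{1,2} = 0
The P-positions (g = 0) in 0..11 are 0, 1, 2, 9, 10, 11.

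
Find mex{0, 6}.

0 is in the set but 1 is not, so the mex is 1.

1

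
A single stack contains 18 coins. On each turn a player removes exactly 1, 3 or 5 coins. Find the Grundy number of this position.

Compute g(0), g(1), … for moves {1, 3, 5}:
k:     0  1  2  3  4  5  6  7  8  9 10 11 12 13 14 15 16 17 18
g(k):  0  1  0  1  0  1  0  1  0  1  0  1  0  1  0  1  0  1  0
So g(18) = 0.

0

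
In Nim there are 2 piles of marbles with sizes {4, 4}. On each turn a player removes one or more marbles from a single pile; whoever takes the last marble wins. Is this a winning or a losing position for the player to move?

Losing position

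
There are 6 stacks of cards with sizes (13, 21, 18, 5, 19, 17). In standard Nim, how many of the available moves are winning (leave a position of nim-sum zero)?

Bitwise XOR of the heap sizes:
  01101  (13)
  10101  (21)
  10010  (18)
  00101  (5)
  10011  (19)
  10001  (17)
  -----
  01101  (13)
The overall nim-sum is X = 13. A stack of size p has a winning move iff p XOR X < p (reduce it to p XOR X).
  13: 13 XOR 13 = 0 < 13 — winning move (to 0).
  21: 21 XOR 13 = 24 ≥ 21 — no move.
  18: 18 XOR 13 = 31 ≥ 18 — no move.
  5: 5 XOR 13 = 8 ≥ 5 — no move.
  19: 19 XOR 13 = 30 ≥ 19 — no move.
  17: 17 XOR 13 = 28 ≥ 17 — no move.
That gives 1 winning move.

1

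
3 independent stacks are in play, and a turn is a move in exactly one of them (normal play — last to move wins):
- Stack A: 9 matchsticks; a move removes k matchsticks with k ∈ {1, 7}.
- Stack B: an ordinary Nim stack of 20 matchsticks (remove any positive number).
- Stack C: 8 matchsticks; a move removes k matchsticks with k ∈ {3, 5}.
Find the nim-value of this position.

21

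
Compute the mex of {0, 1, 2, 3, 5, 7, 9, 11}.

4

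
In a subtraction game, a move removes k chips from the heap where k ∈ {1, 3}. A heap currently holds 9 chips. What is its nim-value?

Grundy values for subtraction set {1, 3}:
k:     0  1  2  3  4  5  6  7  8  9
g(k):  0  1  0  1  0  1  0  1  0  1
So g(9) = 1.

1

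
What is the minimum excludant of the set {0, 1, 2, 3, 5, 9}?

4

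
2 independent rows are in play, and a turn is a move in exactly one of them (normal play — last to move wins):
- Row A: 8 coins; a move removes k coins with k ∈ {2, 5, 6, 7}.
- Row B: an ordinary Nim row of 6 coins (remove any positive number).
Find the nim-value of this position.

Grundy values for row A (subtraction set {2, 5, 6, 7}):
g(0) = mex{} = 0
g(1) = mex{} = 0
g(2) = mex{0} = 1
g(3) = mex{0} = 1
g(4) = mex{1} = 0
g(5) = mex{0,1} = 2
g(6) = mex{0} = 1
g(7) = mex{0,1,2} = 3
g(8) = mex{0,1} = 2
So g(8) = 2.
Row B is a plain Nim row of size 6, so its Grundy value is 6.
By the Sprague-Grundy theorem, the Grundy value of a sum of independent games is the XOR of the component values.
Combined value = 2 XOR 6 = 4.

4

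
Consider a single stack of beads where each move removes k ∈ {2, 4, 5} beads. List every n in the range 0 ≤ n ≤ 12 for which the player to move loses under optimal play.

0, 1, 7, 8

Build the Grundy sequence with g(k) = mex{g(k−s) : s ∈ {2, 4, 5}, s ≤ k}:
g(0) = mex{} = 0
g(1) = mex{} = 0
g(2) = mex{0} = 1
g(3) = mex{0} = 1
g(4) = mex{0,1} = 2
g(5) = mex{0,1} = 2
g(6) = mex{0,1,2} = 3
g(7) = mex{1,2} = 0
g(8) = mex{1,2,3} = 0
g(9) = mex{0,2} = 1
g(10) = mex{0,2,3} = 1
g(11) = mex{0,1,3} = 2
g(12) = mex{0,1} = 2
The P-positions (g = 0) in 0..12 are 0, 1, 7, 8.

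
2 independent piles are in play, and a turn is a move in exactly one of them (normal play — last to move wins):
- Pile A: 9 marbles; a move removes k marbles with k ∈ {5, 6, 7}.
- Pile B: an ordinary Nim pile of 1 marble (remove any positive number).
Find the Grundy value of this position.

0

Grundy values for pile A (subtraction set {5, 6, 7}):
g(0) = mex{} = 0
g(1) = mex{} = 0
g(2) = mex{} = 0
g(3) = mex{} = 0
g(4) = mex{} = 0
g(5) = mex{0} = 1
g(6) = mex{0} = 1
g(7) = mex{0} = 1
g(8) = mex{0} = 1
g(9) = mex{0} = 1
So g(9) = 1.
Pile B is a plain Nim pile of size 1, so its Grundy value is 1.
By the Sprague-Grundy theorem, the Grundy value of a sum of independent games is the XOR of the component values.
Combined value = 1 ⊕ 1 = 0.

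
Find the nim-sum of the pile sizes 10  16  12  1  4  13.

Compute the nim-sum pairwise:
10 XOR 16 = 26
26 XOR 12 = 22
22 XOR 1 = 23
23 XOR 4 = 19
19 XOR 13 = 30

30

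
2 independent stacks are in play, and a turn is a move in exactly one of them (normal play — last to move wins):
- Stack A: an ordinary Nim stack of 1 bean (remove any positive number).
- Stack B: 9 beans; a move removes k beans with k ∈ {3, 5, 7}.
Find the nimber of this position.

2

Stack A is a plain Nim stack of size 1, so its Grundy value is 1.
Grundy values for stack B (subtraction set {3, 5, 7}):
k:     0  1  2  3  4  5  6  7  8  9
g(k):  0  0  0  1  1  1  2  2  2  3
So g(9) = 3.
The value of a disjunctive sum is the nim-sum of the parts.
Combined value = 1 XOR 3 = 2.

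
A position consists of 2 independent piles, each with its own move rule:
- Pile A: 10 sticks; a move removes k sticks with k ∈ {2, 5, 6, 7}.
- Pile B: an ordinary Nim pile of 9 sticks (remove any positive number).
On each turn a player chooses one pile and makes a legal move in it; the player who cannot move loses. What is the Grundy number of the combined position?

10

Grundy values for pile A (subtraction set {2, 5, 6, 7}):
g(0) = mex{} = 0
g(1) = mex{} = 0
g(2) = mex{0} = 1
g(3) = mex{0} = 1
g(4) = mex{1} = 0
g(5) = mex{0,1} = 2
g(6) = mex{0} = 1
g(7) = mex{0,1,2} = 3
g(8) = mex{0,1} = 2
g(9) = mex{0,1,3} = 2
g(10) = mex{0,1,2} = 3
So g(10) = 3.
Pile B is a plain Nim pile of size 9, so its Grundy value is 9.
The value of a disjunctive sum is the nim-sum of the parts.
Combined value = 3 XOR 9 = 10.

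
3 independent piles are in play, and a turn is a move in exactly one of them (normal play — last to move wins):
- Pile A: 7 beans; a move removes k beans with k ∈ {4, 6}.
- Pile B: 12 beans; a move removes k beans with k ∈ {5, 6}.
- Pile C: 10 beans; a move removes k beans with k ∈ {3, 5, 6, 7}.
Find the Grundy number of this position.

1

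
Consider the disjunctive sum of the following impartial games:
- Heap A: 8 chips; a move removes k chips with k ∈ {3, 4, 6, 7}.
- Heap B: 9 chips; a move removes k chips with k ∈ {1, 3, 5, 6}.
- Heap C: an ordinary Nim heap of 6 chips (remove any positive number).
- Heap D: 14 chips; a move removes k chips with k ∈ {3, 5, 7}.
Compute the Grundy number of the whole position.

6

For heap A, compute g(0), g(1), … with moves {3, 4, 6, 7}:
k:     0  1  2  3  4  5  6  7  8
g(k):  0  0  0  1  1  1  2  2  2
So g(8) = 2.
For heap B, compute g(0), g(1), … with moves {1, 3, 5, 6}:
g(0) = mex{} = 0
g(1) = mex{0} = 1
g(2) = mex{1} = 0
g(3) = mex{0} = 1
g(4) = mex{1} = 0
g(5) = mex{0} = 1
g(6) = mex{0,1} = 2
g(7) = mex{0,1,2} = 3
g(8) = mex{0,1,3} = 2
g(9) = mex{0,1,2} = 3
So g(9) = 3.
Heap C is a plain Nim heap of size 6, so its Grundy value is 6.
Grundy values for heap D (subtraction set {3, 5, 7}):
g(0) = mex{} = 0
g(1) = mex{} = 0
g(2) = mex{} = 0
g(3) = mex{0} = 1
g(4) = mex{0} = 1
g(5) = mex{0} = 1
g(6) = mex{0,1} = 2
g(7) = mex{0,1} = 2
g(8) = mex{0,1} = 2
g(9) = mex{0,1,2} = 3
g(10) = mex{1,2} = 0
g(11) = mex{1,2} = 0
g(12) = mex{1,2,3} = 0
g(13) = mex{0,2} = 1
g(14) = mex{0,2,3} = 1
So g(14) = 1.
The value of a disjunctive sum is the nim-sum of the parts.
Combined value = 2 ⊕ 3 ⊕ 6 ⊕ 1 = 6.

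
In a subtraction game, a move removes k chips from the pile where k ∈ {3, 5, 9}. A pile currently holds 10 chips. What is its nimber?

Build the Grundy sequence with g(k) = mex{g(k−s) : s ∈ {3, 5, 9}, s ≤ k}:
g(0) = mex{} = 0
g(1) = mex{} = 0
g(2) = mex{} = 0
g(3) = mex{0} = 1
g(4) = mex{0} = 1
g(5) = mex{0} = 1
g(6) = mex{0,1} = 2
g(7) = mex{0,1} = 2
g(8) = mex{1} = 0
g(9) = mex{0,1,2} = 3
g(10) = mex{0,1,2} = 3
So g(10) = 3.

3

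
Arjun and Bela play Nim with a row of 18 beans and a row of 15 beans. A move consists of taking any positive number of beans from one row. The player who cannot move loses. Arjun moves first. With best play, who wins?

Write each in binary and XOR column by column:
  10010  (18)
  01111  (15)
  -----
  11101  (29)
The nim-sum is 29 ≠ 0, so this is an N-position: the player to move can win; Arjun has a winning move.

Arjun wins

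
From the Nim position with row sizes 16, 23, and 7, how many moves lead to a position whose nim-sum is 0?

0

Nim-sum: 16 ⊕ 23 ⊕ 7 = 0.
The nim-sum is already 0, so every move leaves a nonzero nim-sum — there are no winning moves.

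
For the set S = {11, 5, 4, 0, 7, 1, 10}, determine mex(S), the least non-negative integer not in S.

The values 0, 1 are all present; 2 is the first non-negative integer missing from the set.

2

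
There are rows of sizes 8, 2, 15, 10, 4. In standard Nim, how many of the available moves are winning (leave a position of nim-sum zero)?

3

Bitwise XOR of the heap sizes:
  1000  (8)
  0010  (2)
  1111  (15)
  1010  (10)
  0100  (4)
  ----
  1011  (11)
The overall nim-sum is X = 11. A row of size p has a winning move iff p XOR X < p (reduce it to p XOR X).
  8: 8 XOR 11 = 3 < 8 — winning move (to 3).
  2: 2 XOR 11 = 9 ≥ 2 — no move.
  15: 15 XOR 11 = 4 < 15 — winning move (to 4).
  10: 10 XOR 11 = 1 < 10 — winning move (to 1).
  4: 4 XOR 11 = 15 ≥ 4 — no move.
That gives 3 winning moves.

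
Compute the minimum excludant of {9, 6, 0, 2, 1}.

The values 0, 1, 2 are all present; 3 is the first non-negative integer missing from the set.

3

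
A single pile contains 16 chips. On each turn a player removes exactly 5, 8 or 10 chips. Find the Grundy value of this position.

Compute g(0), g(1), … for moves {5, 8, 10}:
k:     0  1  2  3  4  5  6  7  8  9 10 11 12 13 14 15 16
g(k):  0  0  0  0  0  1  1  1  1  1  2  2  2  2  2  0  0
So g(16) = 0.

0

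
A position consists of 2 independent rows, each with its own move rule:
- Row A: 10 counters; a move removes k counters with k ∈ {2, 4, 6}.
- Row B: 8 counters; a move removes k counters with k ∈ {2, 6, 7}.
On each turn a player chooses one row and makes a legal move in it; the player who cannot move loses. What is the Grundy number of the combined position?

Grundy values for row A (subtraction set {2, 4, 6}):
g(0) = mex{} = 0
g(1) = mex{} = 0
g(2) = mex{0} = 1
g(3) = mex{0} = 1
g(4) = mex{0,1} = 2
g(5) = mex{0,1} = 2
g(6) = mex{0,1,2} = 3
g(7) = mex{0,1,2} = 3
g(8) = mex{1,2,3} = 0
g(9) = mex{1,2,3} = 0
g(10) = mex{0,2,3} = 1
So g(10) = 1.
For row B, compute g(0), g(1), … with moves {2, 6, 7}:
k:     0  1  2  3  4  5  6  7  8
g(k):  0  0  1  1  0  0  1  1  2
So g(8) = 2.
By the Sprague-Grundy theorem, the Grundy value of a sum of independent games is the XOR of the component values.
Combined value = 1 ⊕ 2 = 3.

3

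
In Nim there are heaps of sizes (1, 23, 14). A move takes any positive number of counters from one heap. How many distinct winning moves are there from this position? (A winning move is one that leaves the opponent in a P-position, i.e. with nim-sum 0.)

Compute the nim-sum pairwise:
1 ^ 23 = 22
22 ^ 14 = 24
The overall nim-sum is X = 24. A heap of size p has a winning move iff p XOR X < p (reduce it to p XOR X).
  1: 1 XOR 24 = 25 ≥ 1 — no move.
  23: 23 XOR 24 = 15 < 23 — winning move (to 15).
  14: 14 XOR 24 = 22 ≥ 14 — no move.
That gives 1 winning move.

1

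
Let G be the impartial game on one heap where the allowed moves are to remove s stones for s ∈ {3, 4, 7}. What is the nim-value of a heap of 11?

Compute g(0), g(1), … for moves {3, 4, 7}:
g(0) = mex{} = 0
g(1) = mex{} = 0
g(2) = mex{} = 0
g(3) = mex{0} = 1
g(4) = mex{0} = 1
g(5) = mex{0} = 1
g(6) = mex{0,1} = 2
g(7) = mex{0,1} = 2
g(8) = mex{0,1} = 2
g(9) = mex{0,1,2} = 3
g(10) = mex{1,2} = 0
g(11) = mex{1,2} = 0
So g(11) = 0.

0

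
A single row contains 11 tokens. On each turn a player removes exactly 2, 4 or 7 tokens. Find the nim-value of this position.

1

Compute g(0), g(1), … for moves {2, 4, 7}:
g(0) = mex{} = 0
g(1) = mex{} = 0
g(2) = mex{0} = 1
g(3) = mex{0} = 1
g(4) = mex{0,1} = 2
g(5) = mex{0,1} = 2
g(6) = mex{1,2} = 0
g(7) = mex{0,1,2} = 3
g(8) = mex{0,2} = 1
g(9) = mex{1,2,3} = 0
g(10) = mex{0,1} = 2
g(11) = mex{0,2,3} = 1
So g(11) = 1.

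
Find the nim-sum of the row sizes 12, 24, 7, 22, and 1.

4

In binary:
  01100  (12)
  11000  (24)
  00111  (7)
  10110  (22)
  00001  (1)
  -----
  00100  (4)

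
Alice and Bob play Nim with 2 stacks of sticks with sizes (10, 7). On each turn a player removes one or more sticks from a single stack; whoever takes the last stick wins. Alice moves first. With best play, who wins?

Alice wins

Nim-sum: 10 ⊕ 7 = 13.
The nim-sum is 13 ≠ 0, so this is an N-position: the player to move can win; Alice has a winning move.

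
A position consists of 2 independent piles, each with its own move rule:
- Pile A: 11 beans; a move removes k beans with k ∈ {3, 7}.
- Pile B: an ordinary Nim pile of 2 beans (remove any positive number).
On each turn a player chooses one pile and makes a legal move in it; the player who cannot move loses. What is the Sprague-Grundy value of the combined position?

Grundy values for pile A (subtraction set {3, 7}):
k:     0  1  2  3  4  5  6  7  8  9 10 11
g(k):  0  0  0  1  1  1  0  2  2  1  0  0
So g(11) = 0.
Pile B is a plain Nim pile of size 2, so its Grundy value is 2.
The value of a disjunctive sum is the nim-sum of the parts.
Combined value = 0 XOR 2 = 2.

2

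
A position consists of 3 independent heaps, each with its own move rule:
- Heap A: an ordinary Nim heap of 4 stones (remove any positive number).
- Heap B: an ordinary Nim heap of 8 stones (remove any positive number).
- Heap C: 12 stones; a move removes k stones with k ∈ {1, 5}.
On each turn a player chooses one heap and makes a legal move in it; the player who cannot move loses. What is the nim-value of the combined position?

12

Heap A is a plain Nim heap of size 4, so its Grundy value is 4.
Heap B is a plain Nim heap of size 8, so its Grundy value is 8.
Build the Grundy sequence for heap C with g(k) = mex{g(k−s) : s ∈ {1, 5}, s ≤ k}:
g(0) = mex{} = 0
g(1) = mex{0} = 1
g(2) = mex{1} = 0
g(3) = mex{0} = 1
g(4) = mex{1} = 0
g(5) = mex{0} = 1
g(6) = mex{1} = 0
g(7) = mex{0} = 1
g(8) = mex{1} = 0
g(9) = mex{0} = 1
g(10) = mex{1} = 0
g(11) = mex{0} = 1
g(12) = mex{1} = 0
So g(12) = 0.
The value of a disjunctive sum is the nim-sum of the parts.
Combined value = 4 ⊕ 8 ⊕ 0 = 12.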